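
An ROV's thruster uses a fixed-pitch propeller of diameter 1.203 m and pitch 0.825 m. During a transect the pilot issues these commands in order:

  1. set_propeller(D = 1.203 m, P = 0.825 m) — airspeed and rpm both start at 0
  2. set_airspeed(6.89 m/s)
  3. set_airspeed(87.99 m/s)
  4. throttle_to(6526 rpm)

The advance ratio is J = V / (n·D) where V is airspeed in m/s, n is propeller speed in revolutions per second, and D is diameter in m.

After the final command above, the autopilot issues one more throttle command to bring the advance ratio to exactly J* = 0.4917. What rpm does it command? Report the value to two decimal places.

rpm = 8925.22

set_propeller: D = 1.203 m, P = 0.825 m (p = P/D = 0.685786); state ← (V=0, rpm=0)
set_airspeed(6.89): V ← 6.89 m/s
set_airspeed(87.99): V ← 87.99 m/s
throttle_to(6526): rpm ← 6526
final state: V = 87.99 m/s, rpm = 6526 → n = rpm/60 = 108.766667 rev/s
target J* = 0.4917; solve J* = V/(n·D) for n: n = V/(J*·D) = 87.99/(0.4917 × 1.203) = 148.753599 rev/s
rpm = 60·n = 8925.215941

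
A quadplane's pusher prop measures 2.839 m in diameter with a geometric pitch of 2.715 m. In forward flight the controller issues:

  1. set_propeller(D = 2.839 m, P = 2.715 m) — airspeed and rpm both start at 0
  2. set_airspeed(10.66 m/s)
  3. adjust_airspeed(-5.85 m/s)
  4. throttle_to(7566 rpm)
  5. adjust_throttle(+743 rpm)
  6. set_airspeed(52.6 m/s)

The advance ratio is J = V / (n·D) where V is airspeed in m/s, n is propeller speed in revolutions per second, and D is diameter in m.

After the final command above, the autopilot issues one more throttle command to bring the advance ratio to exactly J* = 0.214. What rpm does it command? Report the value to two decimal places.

set_propeller: D = 2.839 m, P = 2.715 m (p = P/D = 0.956323); state ← (V=0, rpm=0)
set_airspeed(10.66): V ← 10.66 m/s
adjust_airspeed(-5.85): V ← 10.66 -5.85 = 4.81 m/s
throttle_to(7566): rpm ← 7566
adjust_throttle(+743): rpm ← 7566 +743 = 8309
set_airspeed(52.6): V ← 52.6 m/s
final state: V = 52.6 m/s, rpm = 8309 → n = rpm/60 = 138.483333 rev/s
target J* = 0.214; solve J* = V/(n·D) for n: n = V/(J*·D) = 52.6/(0.214 × 2.839) = 86.577806 rev/s
rpm = 60·n = 5194.668387

rpm = 5194.67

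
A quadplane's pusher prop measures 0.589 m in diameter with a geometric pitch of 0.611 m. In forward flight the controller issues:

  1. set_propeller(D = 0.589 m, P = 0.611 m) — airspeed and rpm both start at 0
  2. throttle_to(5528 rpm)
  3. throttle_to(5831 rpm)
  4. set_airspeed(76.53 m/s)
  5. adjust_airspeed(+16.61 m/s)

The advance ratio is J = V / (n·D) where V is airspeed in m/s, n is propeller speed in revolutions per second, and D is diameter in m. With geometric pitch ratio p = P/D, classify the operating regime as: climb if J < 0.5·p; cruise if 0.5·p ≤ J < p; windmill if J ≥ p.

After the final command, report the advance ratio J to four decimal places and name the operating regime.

set_propeller: D = 0.589 m, P = 0.611 m (p = P/D = 1.037351); state ← (V=0, rpm=0)
throttle_to(5528): rpm ← 5528
throttle_to(5831): rpm ← 5831
set_airspeed(76.53): V ← 76.53 m/s
adjust_airspeed(+16.61): V ← 76.53 +16.61 = 93.14 m/s
final state: V = 93.14 m/s, rpm = 5831 → n = rpm/60 = 97.183333 rev/s
J = V / (n·D) = 93.14 / (97.183333 × 0.589) = 1.627156
regime bands: climb J<0.5187 | cruise [0.5187, 1.0374) | windmill J≥1.0374
J = 1.6272 → windmill

J = 1.6272, regime = windmill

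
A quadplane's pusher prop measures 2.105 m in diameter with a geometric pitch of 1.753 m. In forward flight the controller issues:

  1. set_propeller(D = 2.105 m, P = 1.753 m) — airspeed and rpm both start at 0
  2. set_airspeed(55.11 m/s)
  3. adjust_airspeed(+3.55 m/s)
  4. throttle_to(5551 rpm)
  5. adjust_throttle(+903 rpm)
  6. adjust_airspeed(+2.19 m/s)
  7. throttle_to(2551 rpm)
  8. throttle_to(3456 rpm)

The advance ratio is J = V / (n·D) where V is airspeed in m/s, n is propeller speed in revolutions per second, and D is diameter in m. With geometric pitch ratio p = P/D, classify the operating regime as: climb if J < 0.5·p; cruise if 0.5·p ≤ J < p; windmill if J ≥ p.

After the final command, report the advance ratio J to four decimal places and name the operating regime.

set_propeller: D = 2.105 m, P = 1.753 m (p = P/D = 0.832779); state ← (V=0, rpm=0)
set_airspeed(55.11): V ← 55.11 m/s
adjust_airspeed(+3.55): V ← 55.11 +3.55 = 58.66 m/s
throttle_to(5551): rpm ← 5551
adjust_throttle(+903): rpm ← 5551 +903 = 6454
adjust_airspeed(+2.19): V ← 58.66 +2.19 = 60.85 m/s
throttle_to(2551): rpm ← 2551
throttle_to(3456): rpm ← 3456
final state: V = 60.85 m/s, rpm = 3456 → n = rpm/60 = 57.600000 rev/s
J = V / (n·D) = 60.85 / (57.600000 × 2.105) = 0.501864
regime bands: climb J<0.4164 | cruise [0.4164, 0.8328) | windmill J≥0.8328
J = 0.5019 → cruise

J = 0.5019, regime = cruise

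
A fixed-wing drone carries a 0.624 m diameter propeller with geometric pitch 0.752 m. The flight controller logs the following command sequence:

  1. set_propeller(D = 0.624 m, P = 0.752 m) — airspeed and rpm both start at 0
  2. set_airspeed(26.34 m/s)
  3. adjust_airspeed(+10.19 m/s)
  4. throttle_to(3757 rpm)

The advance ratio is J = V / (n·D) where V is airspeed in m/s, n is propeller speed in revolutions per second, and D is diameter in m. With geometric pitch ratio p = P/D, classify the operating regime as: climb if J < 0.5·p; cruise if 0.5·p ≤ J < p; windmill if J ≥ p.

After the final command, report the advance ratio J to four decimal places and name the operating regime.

J = 0.9349, regime = cruise

set_propeller: D = 0.624 m, P = 0.752 m (p = P/D = 1.205128); state ← (V=0, rpm=0)
set_airspeed(26.34): V ← 26.34 m/s
adjust_airspeed(+10.19): V ← 26.34 +10.19 = 36.53 m/s
throttle_to(3757): rpm ← 3757
final state: V = 36.53 m/s, rpm = 3757 → n = rpm/60 = 62.616667 rev/s
J = V / (n·D) = 36.53 / (62.616667 × 0.624) = 0.934921
regime bands: climb J<0.6026 | cruise [0.6026, 1.2051) | windmill J≥1.2051
J = 0.9349 → cruise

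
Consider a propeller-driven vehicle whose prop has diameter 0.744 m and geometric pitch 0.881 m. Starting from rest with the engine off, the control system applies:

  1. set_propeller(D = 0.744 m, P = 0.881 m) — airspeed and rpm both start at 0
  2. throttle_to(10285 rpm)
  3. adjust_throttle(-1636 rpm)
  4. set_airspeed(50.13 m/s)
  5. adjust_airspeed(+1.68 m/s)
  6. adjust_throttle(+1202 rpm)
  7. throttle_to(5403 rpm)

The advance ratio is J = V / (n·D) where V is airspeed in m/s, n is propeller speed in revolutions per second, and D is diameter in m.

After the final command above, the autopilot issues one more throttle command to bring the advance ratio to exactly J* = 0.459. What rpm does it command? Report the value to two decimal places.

rpm = 9102.89

set_propeller: D = 0.744 m, P = 0.881 m (p = P/D = 1.184140); state ← (V=0, rpm=0)
throttle_to(10285): rpm ← 10285
adjust_throttle(-1636): rpm ← 10285 -1636 = 8649
set_airspeed(50.13): V ← 50.13 m/s
adjust_airspeed(+1.68): V ← 50.13 +1.68 = 51.81 m/s
adjust_throttle(+1202): rpm ← 8649 +1202 = 9851
throttle_to(5403): rpm ← 5403
final state: V = 51.81 m/s, rpm = 5403 → n = rpm/60 = 90.050000 rev/s
target J* = 0.459; solve J* = V/(n·D) for n: n = V/(J*·D) = 51.81/(0.459 × 0.744) = 151.714808 rev/s
rpm = 60·n = 9102.888467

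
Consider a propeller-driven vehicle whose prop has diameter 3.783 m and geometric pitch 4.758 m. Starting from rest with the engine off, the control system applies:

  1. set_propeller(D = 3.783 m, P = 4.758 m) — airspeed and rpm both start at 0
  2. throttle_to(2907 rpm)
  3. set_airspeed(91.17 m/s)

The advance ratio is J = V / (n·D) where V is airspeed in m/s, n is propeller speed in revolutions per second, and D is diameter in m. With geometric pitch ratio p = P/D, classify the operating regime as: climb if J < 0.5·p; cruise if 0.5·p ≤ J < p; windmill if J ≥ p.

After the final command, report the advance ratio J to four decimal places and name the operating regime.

set_propeller: D = 3.783 m, P = 4.758 m (p = P/D = 1.257732); state ← (V=0, rpm=0)
throttle_to(2907): rpm ← 2907
set_airspeed(91.17): V ← 91.17 m/s
final state: V = 91.17 m/s, rpm = 2907 → n = rpm/60 = 48.450000 rev/s
J = V / (n·D) = 91.17 / (48.450000 × 3.783) = 0.497418
regime bands: climb J<0.6289 | cruise [0.6289, 1.2577) | windmill J≥1.2577
J = 0.4974 → climb

J = 0.4974, regime = climb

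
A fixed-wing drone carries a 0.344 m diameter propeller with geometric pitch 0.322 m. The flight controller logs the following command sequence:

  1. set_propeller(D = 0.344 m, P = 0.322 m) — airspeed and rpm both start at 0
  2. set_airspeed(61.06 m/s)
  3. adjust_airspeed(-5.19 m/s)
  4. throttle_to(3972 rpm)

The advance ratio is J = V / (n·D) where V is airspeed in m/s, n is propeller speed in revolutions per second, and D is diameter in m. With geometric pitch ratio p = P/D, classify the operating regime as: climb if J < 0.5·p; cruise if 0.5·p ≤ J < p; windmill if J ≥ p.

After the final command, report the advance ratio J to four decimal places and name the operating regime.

set_propeller: D = 0.344 m, P = 0.322 m (p = P/D = 0.936047); state ← (V=0, rpm=0)
set_airspeed(61.06): V ← 61.06 m/s
adjust_airspeed(-5.19): V ← 61.06 -5.19 = 55.87 m/s
throttle_to(3972): rpm ← 3972
final state: V = 55.87 m/s, rpm = 3972 → n = rpm/60 = 66.200000 rev/s
J = V / (n·D) = 55.87 / (66.200000 × 0.344) = 2.453365
regime bands: climb J<0.4680 | cruise [0.4680, 0.9360) | windmill J≥0.9360
J = 2.4534 → windmill

J = 2.4534, regime = windmill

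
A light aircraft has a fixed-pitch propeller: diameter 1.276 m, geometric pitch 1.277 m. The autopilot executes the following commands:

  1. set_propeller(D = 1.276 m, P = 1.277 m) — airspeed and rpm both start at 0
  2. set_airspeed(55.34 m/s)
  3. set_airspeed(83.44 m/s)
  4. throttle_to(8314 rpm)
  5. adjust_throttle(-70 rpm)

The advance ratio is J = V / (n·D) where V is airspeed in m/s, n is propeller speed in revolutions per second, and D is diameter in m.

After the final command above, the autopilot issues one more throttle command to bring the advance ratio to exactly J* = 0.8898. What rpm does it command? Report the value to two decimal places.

set_propeller: D = 1.276 m, P = 1.277 m (p = P/D = 1.000784); state ← (V=0, rpm=0)
set_airspeed(55.34): V ← 55.34 m/s
set_airspeed(83.44): V ← 83.44 m/s
throttle_to(8314): rpm ← 8314
adjust_throttle(-70): rpm ← 8314 -70 = 8244
final state: V = 83.44 m/s, rpm = 8244 → n = rpm/60 = 137.400000 rev/s
target J* = 0.8898; solve J* = V/(n·D) for n: n = V/(J*·D) = 83.44/(0.8898 × 1.276) = 73.490503 rev/s
rpm = 60·n = 4409.430177

rpm = 4409.43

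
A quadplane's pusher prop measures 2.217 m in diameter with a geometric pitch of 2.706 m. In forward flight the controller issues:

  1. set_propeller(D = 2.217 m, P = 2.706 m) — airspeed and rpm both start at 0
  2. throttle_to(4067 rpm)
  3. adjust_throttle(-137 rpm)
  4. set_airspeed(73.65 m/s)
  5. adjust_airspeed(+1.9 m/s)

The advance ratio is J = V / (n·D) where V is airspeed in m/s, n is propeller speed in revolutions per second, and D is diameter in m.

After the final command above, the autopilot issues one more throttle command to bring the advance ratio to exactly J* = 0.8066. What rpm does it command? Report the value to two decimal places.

set_propeller: D = 2.217 m, P = 2.706 m (p = P/D = 1.220568); state ← (V=0, rpm=0)
throttle_to(4067): rpm ← 4067
adjust_throttle(-137): rpm ← 4067 -137 = 3930
set_airspeed(73.65): V ← 73.65 m/s
adjust_airspeed(+1.9): V ← 73.65 +1.9 = 75.55 m/s
final state: V = 75.55 m/s, rpm = 3930 → n = rpm/60 = 65.500000 rev/s
target J* = 0.8066; solve J* = V/(n·D) for n: n = V/(J*·D) = 75.55/(0.8066 × 2.217) = 42.248428 rev/s
rpm = 60·n = 2534.905702

rpm = 2534.91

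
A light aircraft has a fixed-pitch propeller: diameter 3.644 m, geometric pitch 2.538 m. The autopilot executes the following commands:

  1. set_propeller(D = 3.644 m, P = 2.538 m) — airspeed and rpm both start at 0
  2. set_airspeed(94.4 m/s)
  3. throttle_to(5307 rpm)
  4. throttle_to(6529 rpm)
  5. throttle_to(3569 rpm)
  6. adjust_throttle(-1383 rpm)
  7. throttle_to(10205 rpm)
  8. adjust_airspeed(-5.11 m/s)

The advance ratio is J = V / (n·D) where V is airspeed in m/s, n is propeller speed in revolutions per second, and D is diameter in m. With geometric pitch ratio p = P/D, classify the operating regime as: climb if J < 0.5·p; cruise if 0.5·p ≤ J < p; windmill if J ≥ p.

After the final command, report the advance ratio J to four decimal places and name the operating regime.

set_propeller: D = 3.644 m, P = 2.538 m (p = P/D = 0.696487); state ← (V=0, rpm=0)
set_airspeed(94.4): V ← 94.4 m/s
throttle_to(5307): rpm ← 5307
throttle_to(6529): rpm ← 6529
throttle_to(3569): rpm ← 3569
adjust_throttle(-1383): rpm ← 3569 -1383 = 2186
throttle_to(10205): rpm ← 10205
adjust_airspeed(-5.11): V ← 94.4 -5.11 = 89.29 m/s
final state: V = 89.29 m/s, rpm = 10205 → n = rpm/60 = 170.083333 rev/s
J = V / (n·D) = 89.29 / (170.083333 × 3.644) = 0.144066
regime bands: climb J<0.3482 | cruise [0.3482, 0.6965) | windmill J≥0.6965
J = 0.1441 → climb

J = 0.1441, regime = climb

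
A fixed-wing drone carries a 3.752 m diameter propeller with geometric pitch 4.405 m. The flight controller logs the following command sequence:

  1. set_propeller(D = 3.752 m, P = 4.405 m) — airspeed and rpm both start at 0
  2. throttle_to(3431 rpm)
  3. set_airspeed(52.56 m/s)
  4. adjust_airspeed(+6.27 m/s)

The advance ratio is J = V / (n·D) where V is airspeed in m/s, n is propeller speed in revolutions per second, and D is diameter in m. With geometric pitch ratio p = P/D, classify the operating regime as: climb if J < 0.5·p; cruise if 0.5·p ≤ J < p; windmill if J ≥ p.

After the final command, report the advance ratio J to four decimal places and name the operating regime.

set_propeller: D = 3.752 m, P = 4.405 m (p = P/D = 1.174041); state ← (V=0, rpm=0)
throttle_to(3431): rpm ← 3431
set_airspeed(52.56): V ← 52.56 m/s
adjust_airspeed(+6.27): V ← 52.56 +6.27 = 58.83 m/s
final state: V = 58.83 m/s, rpm = 3431 → n = rpm/60 = 57.183333 rev/s
J = V / (n·D) = 58.83 / (57.183333 × 3.752) = 0.274199
regime bands: climb J<0.5870 | cruise [0.5870, 1.1740) | windmill J≥1.1740
J = 0.2742 → climb

J = 0.2742, regime = climb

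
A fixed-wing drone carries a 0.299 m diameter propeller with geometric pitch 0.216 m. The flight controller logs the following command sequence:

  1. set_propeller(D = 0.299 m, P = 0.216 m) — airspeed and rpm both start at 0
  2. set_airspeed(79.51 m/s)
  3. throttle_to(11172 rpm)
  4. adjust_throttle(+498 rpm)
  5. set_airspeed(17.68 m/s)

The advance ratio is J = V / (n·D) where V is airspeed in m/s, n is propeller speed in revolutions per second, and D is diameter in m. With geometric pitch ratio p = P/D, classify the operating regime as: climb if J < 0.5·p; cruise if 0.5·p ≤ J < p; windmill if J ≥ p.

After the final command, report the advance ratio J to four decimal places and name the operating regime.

set_propeller: D = 0.299 m, P = 0.216 m (p = P/D = 0.722408); state ← (V=0, rpm=0)
set_airspeed(79.51): V ← 79.51 m/s
throttle_to(11172): rpm ← 11172
adjust_throttle(+498): rpm ← 11172 +498 = 11670
set_airspeed(17.68): V ← 17.68 m/s
final state: V = 17.68 m/s, rpm = 11670 → n = rpm/60 = 194.500000 rev/s
J = V / (n·D) = 17.68 / (194.500000 × 0.299) = 0.304013
regime bands: climb J<0.3612 | cruise [0.3612, 0.7224) | windmill J≥0.7224
J = 0.3040 → climb

J = 0.3040, regime = climb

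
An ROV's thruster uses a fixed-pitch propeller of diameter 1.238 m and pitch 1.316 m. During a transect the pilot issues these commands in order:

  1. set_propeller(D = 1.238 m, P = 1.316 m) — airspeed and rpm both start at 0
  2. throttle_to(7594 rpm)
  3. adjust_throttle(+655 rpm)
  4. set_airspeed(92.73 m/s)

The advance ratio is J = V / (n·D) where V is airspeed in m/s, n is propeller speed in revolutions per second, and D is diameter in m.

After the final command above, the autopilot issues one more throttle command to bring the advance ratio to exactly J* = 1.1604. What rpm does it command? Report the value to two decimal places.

rpm = 3872.96

set_propeller: D = 1.238 m, P = 1.316 m (p = P/D = 1.063005); state ← (V=0, rpm=0)
throttle_to(7594): rpm ← 7594
adjust_throttle(+655): rpm ← 7594 +655 = 8249
set_airspeed(92.73): V ← 92.73 m/s
final state: V = 92.73 m/s, rpm = 8249 → n = rpm/60 = 137.483333 rev/s
target J* = 1.1604; solve J* = V/(n·D) for n: n = V/(J*·D) = 92.73/(1.1604 × 1.238) = 64.549353 rev/s
rpm = 60·n = 3872.961193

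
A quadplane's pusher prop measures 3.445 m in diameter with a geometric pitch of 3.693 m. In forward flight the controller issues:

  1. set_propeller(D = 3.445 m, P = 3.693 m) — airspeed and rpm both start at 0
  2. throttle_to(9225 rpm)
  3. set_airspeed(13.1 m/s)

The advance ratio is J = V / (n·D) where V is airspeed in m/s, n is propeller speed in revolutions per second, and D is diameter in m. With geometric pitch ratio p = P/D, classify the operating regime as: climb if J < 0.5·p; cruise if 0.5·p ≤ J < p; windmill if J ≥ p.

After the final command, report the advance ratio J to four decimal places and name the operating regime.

J = 0.0247, regime = climb

set_propeller: D = 3.445 m, P = 3.693 m (p = P/D = 1.071988); state ← (V=0, rpm=0)
throttle_to(9225): rpm ← 9225
set_airspeed(13.1): V ← 13.1 m/s
final state: V = 13.1 m/s, rpm = 9225 → n = rpm/60 = 153.750000 rev/s
J = V / (n·D) = 13.1 / (153.750000 × 3.445) = 0.024732
regime bands: climb J<0.5360 | cruise [0.5360, 1.0720) | windmill J≥1.0720
J = 0.0247 → climb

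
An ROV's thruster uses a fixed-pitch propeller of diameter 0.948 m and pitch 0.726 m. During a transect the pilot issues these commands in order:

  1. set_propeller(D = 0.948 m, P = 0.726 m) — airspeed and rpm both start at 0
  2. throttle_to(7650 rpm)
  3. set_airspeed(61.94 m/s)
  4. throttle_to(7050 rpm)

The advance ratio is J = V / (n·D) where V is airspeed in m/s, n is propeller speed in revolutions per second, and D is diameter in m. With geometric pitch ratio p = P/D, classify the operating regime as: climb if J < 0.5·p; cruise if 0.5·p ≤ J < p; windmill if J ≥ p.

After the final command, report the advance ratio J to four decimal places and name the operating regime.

J = 0.5561, regime = cruise

set_propeller: D = 0.948 m, P = 0.726 m (p = P/D = 0.765823); state ← (V=0, rpm=0)
throttle_to(7650): rpm ← 7650
set_airspeed(61.94): V ← 61.94 m/s
throttle_to(7050): rpm ← 7050
final state: V = 61.94 m/s, rpm = 7050 → n = rpm/60 = 117.500000 rev/s
J = V / (n·D) = 61.94 / (117.500000 × 0.948) = 0.556064
regime bands: climb J<0.3829 | cruise [0.3829, 0.7658) | windmill J≥0.7658
J = 0.5561 → cruise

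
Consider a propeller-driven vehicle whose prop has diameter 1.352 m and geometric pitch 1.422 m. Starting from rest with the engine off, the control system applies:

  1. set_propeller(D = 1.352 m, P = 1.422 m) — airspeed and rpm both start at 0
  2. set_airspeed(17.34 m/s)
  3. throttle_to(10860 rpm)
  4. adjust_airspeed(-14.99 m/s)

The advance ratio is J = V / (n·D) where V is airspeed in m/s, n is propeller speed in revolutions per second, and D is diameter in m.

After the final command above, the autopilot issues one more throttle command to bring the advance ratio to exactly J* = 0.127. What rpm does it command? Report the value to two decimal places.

set_propeller: D = 1.352 m, P = 1.422 m (p = P/D = 1.051775); state ← (V=0, rpm=0)
set_airspeed(17.34): V ← 17.34 m/s
throttle_to(10860): rpm ← 10860
adjust_airspeed(-14.99): V ← 17.34 -14.99 = 2.35 m/s
final state: V = 2.35 m/s, rpm = 10860 → n = rpm/60 = 181.000000 rev/s
target J* = 0.127; solve J* = V/(n·D) for n: n = V/(J*·D) = 2.35/(0.127 × 1.352) = 13.686344 rev/s
rpm = 60·n = 821.180636

rpm = 821.18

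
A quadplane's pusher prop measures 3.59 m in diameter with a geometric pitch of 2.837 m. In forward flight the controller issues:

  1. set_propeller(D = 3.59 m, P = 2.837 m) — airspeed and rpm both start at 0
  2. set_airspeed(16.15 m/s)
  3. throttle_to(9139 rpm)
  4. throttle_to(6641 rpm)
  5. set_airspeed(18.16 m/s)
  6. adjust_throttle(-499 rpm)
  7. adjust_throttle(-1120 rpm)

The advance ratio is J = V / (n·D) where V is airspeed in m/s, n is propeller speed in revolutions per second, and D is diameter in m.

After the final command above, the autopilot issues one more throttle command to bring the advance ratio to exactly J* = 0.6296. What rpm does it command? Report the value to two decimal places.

rpm = 482.07

set_propeller: D = 3.59 m, P = 2.837 m (p = P/D = 0.790251); state ← (V=0, rpm=0)
set_airspeed(16.15): V ← 16.15 m/s
throttle_to(9139): rpm ← 9139
throttle_to(6641): rpm ← 6641
set_airspeed(18.16): V ← 18.16 m/s
adjust_throttle(-499): rpm ← 6641 -499 = 6142
adjust_throttle(-1120): rpm ← 6142 -1120 = 5022
final state: V = 18.16 m/s, rpm = 5022 → n = rpm/60 = 83.700000 rev/s
target J* = 0.6296; solve J* = V/(n·D) for n: n = V/(J*·D) = 18.16/(0.6296 × 3.59) = 8.034460 rev/s
rpm = 60·n = 482.067581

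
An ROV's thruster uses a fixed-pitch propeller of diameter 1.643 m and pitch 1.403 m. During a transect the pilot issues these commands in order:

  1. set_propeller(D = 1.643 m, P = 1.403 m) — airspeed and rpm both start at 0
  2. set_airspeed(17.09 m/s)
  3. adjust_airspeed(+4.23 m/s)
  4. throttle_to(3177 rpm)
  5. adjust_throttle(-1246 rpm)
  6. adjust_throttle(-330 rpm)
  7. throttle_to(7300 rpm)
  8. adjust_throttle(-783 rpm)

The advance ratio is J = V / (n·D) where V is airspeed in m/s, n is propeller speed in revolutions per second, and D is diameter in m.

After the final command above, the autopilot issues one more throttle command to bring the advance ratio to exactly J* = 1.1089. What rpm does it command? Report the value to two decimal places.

set_propeller: D = 1.643 m, P = 1.403 m (p = P/D = 0.853926); state ← (V=0, rpm=0)
set_airspeed(17.09): V ← 17.09 m/s
adjust_airspeed(+4.23): V ← 17.09 +4.23 = 21.32 m/s
throttle_to(3177): rpm ← 3177
adjust_throttle(-1246): rpm ← 3177 -1246 = 1931
adjust_throttle(-330): rpm ← 1931 -330 = 1601
throttle_to(7300): rpm ← 7300
adjust_throttle(-783): rpm ← 7300 -783 = 6517
final state: V = 21.32 m/s, rpm = 6517 → n = rpm/60 = 108.616667 rev/s
target J* = 1.1089; solve J* = V/(n·D) for n: n = V/(J*·D) = 21.32/(1.1089 × 1.643) = 11.701923 rev/s
rpm = 60·n = 702.115408

rpm = 702.12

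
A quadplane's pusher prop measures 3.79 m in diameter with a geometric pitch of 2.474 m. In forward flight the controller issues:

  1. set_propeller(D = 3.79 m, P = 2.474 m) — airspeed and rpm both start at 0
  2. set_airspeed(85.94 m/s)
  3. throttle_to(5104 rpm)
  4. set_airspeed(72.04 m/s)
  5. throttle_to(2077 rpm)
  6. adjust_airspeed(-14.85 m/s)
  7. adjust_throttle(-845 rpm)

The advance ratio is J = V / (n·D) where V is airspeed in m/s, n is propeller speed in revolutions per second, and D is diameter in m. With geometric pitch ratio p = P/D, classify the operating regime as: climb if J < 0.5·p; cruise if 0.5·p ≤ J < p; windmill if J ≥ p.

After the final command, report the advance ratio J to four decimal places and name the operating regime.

set_propeller: D = 3.79 m, P = 2.474 m (p = P/D = 0.652770); state ← (V=0, rpm=0)
set_airspeed(85.94): V ← 85.94 m/s
throttle_to(5104): rpm ← 5104
set_airspeed(72.04): V ← 72.04 m/s
throttle_to(2077): rpm ← 2077
adjust_airspeed(-14.85): V ← 72.04 -14.85 = 57.19 m/s
adjust_throttle(-845): rpm ← 2077 -845 = 1232
final state: V = 57.19 m/s, rpm = 1232 → n = rpm/60 = 20.533333 rev/s
J = V / (n·D) = 57.19 / (20.533333 × 3.79) = 0.734888
regime bands: climb J<0.3264 | cruise [0.3264, 0.6528) | windmill J≥0.6528
J = 0.7349 → windmill

J = 0.7349, regime = windmill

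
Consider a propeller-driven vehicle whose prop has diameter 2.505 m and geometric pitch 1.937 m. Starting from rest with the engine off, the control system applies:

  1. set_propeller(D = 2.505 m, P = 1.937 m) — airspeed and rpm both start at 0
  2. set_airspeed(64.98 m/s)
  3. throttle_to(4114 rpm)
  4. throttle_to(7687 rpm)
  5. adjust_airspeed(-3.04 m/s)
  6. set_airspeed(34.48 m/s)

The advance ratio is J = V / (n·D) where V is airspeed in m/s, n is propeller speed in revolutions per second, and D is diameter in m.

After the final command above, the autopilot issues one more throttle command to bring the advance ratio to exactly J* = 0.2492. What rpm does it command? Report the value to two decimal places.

rpm = 3314.08

set_propeller: D = 2.505 m, P = 1.937 m (p = P/D = 0.773253); state ← (V=0, rpm=0)
set_airspeed(64.98): V ← 64.98 m/s
throttle_to(4114): rpm ← 4114
throttle_to(7687): rpm ← 7687
adjust_airspeed(-3.04): V ← 64.98 -3.04 = 61.94 m/s
set_airspeed(34.48): V ← 34.48 m/s
final state: V = 34.48 m/s, rpm = 7687 → n = rpm/60 = 128.116667 rev/s
target J* = 0.2492; solve J* = V/(n·D) for n: n = V/(J*·D) = 34.48/(0.2492 × 2.505) = 55.234635 rev/s
rpm = 60·n = 3314.078104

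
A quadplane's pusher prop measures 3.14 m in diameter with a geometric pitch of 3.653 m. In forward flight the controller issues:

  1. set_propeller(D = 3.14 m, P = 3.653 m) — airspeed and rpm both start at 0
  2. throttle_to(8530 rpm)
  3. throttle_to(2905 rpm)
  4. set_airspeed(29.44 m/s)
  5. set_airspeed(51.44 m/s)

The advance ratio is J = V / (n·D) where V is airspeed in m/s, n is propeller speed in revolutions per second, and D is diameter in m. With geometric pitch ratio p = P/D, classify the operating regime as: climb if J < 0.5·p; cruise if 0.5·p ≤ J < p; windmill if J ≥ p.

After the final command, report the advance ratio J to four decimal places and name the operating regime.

set_propeller: D = 3.14 m, P = 3.653 m (p = P/D = 1.163376); state ← (V=0, rpm=0)
throttle_to(8530): rpm ← 8530
throttle_to(2905): rpm ← 2905
set_airspeed(29.44): V ← 29.44 m/s
set_airspeed(51.44): V ← 51.44 m/s
final state: V = 51.44 m/s, rpm = 2905 → n = rpm/60 = 48.416667 rev/s
J = V / (n·D) = 51.44 / (48.416667 × 3.14) = 0.338358
regime bands: climb J<0.5817 | cruise [0.5817, 1.1634) | windmill J≥1.1634
J = 0.3384 → climb

J = 0.3384, regime = climb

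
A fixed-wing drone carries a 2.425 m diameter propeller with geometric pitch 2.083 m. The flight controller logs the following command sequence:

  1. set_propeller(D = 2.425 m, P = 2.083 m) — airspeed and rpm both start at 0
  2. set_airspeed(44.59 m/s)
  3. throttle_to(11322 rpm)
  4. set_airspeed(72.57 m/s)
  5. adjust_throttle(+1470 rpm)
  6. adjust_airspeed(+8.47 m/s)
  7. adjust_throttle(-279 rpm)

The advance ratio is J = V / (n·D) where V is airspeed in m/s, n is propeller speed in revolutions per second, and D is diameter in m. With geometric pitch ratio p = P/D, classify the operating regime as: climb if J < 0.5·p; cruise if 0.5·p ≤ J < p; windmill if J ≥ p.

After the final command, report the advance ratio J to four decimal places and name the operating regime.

set_propeller: D = 2.425 m, P = 2.083 m (p = P/D = 0.858969); state ← (V=0, rpm=0)
set_airspeed(44.59): V ← 44.59 m/s
throttle_to(11322): rpm ← 11322
set_airspeed(72.57): V ← 72.57 m/s
adjust_throttle(+1470): rpm ← 11322 +1470 = 12792
adjust_airspeed(+8.47): V ← 72.57 +8.47 = 81.04 m/s
adjust_throttle(-279): rpm ← 12792 -279 = 12513
final state: V = 81.04 m/s, rpm = 12513 → n = rpm/60 = 208.550000 rev/s
J = V / (n·D) = 81.04 / (208.550000 × 2.425) = 0.160242
regime bands: climb J<0.4295 | cruise [0.4295, 0.8590) | windmill J≥0.8590
J = 0.1602 → climb

J = 0.1602, regime = climb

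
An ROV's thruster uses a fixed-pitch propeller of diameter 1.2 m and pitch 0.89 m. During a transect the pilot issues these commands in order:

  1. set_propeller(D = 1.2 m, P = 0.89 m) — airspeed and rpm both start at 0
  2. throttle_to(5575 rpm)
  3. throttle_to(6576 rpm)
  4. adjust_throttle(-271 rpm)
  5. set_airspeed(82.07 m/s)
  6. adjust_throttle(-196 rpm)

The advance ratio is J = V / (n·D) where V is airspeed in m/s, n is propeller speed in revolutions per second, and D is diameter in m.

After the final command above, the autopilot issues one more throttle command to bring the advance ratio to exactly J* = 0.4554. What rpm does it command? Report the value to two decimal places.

rpm = 9010.76

set_propeller: D = 1.2 m, P = 0.89 m (p = P/D = 0.741667); state ← (V=0, rpm=0)
throttle_to(5575): rpm ← 5575
throttle_to(6576): rpm ← 6576
adjust_throttle(-271): rpm ← 6576 -271 = 6305
set_airspeed(82.07): V ← 82.07 m/s
adjust_throttle(-196): rpm ← 6305 -196 = 6109
final state: V = 82.07 m/s, rpm = 6109 → n = rpm/60 = 101.816667 rev/s
target J* = 0.4554; solve J* = V/(n·D) for n: n = V/(J*·D) = 82.07/(0.4554 × 1.2) = 150.179330 rev/s
rpm = 60·n = 9010.759772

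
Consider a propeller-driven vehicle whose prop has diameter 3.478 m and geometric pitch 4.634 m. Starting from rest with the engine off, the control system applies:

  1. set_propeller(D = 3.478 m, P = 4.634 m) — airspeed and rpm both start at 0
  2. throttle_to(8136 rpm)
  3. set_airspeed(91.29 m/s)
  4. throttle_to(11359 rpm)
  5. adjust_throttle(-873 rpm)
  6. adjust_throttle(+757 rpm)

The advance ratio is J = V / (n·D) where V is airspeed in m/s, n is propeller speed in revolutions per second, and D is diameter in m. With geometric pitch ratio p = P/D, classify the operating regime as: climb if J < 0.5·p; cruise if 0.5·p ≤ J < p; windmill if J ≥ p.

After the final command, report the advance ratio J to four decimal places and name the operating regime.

J = 0.1401, regime = climb

set_propeller: D = 3.478 m, P = 4.634 m (p = P/D = 1.332375); state ← (V=0, rpm=0)
throttle_to(8136): rpm ← 8136
set_airspeed(91.29): V ← 91.29 m/s
throttle_to(11359): rpm ← 11359
adjust_throttle(-873): rpm ← 11359 -873 = 10486
adjust_throttle(+757): rpm ← 10486 +757 = 11243
final state: V = 91.29 m/s, rpm = 11243 → n = rpm/60 = 187.383333 rev/s
J = V / (n·D) = 91.29 / (187.383333 × 3.478) = 0.140076
regime bands: climb J<0.6662 | cruise [0.6662, 1.3324) | windmill J≥1.3324
J = 0.1401 → climb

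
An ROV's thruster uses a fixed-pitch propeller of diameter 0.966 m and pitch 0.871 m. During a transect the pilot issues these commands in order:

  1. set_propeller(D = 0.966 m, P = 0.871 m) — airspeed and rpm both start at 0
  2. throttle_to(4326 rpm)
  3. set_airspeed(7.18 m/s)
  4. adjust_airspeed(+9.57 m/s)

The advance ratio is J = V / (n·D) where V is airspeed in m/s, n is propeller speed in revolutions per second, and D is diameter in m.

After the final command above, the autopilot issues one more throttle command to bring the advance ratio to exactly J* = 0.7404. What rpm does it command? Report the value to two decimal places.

rpm = 1405.15

set_propeller: D = 0.966 m, P = 0.871 m (p = P/D = 0.901656); state ← (V=0, rpm=0)
throttle_to(4326): rpm ← 4326
set_airspeed(7.18): V ← 7.18 m/s
adjust_airspeed(+9.57): V ← 7.18 +9.57 = 16.75 m/s
final state: V = 16.75 m/s, rpm = 4326 → n = rpm/60 = 72.100000 rev/s
target J* = 0.7404; solve J* = V/(n·D) for n: n = V/(J*·D) = 16.75/(0.7404 × 0.966) = 23.419158 rev/s
rpm = 60·n = 1405.149474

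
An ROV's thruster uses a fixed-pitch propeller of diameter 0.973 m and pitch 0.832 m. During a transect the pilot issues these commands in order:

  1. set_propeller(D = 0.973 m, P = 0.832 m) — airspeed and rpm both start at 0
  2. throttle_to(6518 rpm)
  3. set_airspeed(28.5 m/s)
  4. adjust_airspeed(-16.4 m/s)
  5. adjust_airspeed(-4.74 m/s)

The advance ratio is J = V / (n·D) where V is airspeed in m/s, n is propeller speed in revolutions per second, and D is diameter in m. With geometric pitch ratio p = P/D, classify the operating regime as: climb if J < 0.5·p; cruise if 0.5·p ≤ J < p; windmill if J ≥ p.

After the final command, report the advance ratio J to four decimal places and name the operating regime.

J = 0.0696, regime = climb

set_propeller: D = 0.973 m, P = 0.832 m (p = P/D = 0.855087); state ← (V=0, rpm=0)
throttle_to(6518): rpm ← 6518
set_airspeed(28.5): V ← 28.5 m/s
adjust_airspeed(-16.4): V ← 28.5 -16.4 = 12.1 m/s
adjust_airspeed(-4.74): V ← 12.1 -4.74 = 7.36 m/s
final state: V = 7.36 m/s, rpm = 6518 → n = rpm/60 = 108.633333 rev/s
J = V / (n·D) = 7.36 / (108.633333 × 0.973) = 0.069631
regime bands: climb J<0.4275 | cruise [0.4275, 0.8551) | windmill J≥0.8551
J = 0.0696 → climb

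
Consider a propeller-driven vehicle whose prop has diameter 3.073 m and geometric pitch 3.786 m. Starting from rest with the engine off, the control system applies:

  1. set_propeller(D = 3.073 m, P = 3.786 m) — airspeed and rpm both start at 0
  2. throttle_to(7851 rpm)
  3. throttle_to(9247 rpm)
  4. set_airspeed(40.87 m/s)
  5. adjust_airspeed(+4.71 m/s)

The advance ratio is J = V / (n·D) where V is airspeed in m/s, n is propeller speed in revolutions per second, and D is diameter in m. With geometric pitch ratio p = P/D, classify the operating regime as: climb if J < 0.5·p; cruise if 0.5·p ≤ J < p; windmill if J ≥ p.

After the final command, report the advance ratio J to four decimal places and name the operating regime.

set_propeller: D = 3.073 m, P = 3.786 m (p = P/D = 1.232021); state ← (V=0, rpm=0)
throttle_to(7851): rpm ← 7851
throttle_to(9247): rpm ← 9247
set_airspeed(40.87): V ← 40.87 m/s
adjust_airspeed(+4.71): V ← 40.87 +4.71 = 45.58 m/s
final state: V = 45.58 m/s, rpm = 9247 → n = rpm/60 = 154.116667 rev/s
J = V / (n·D) = 45.58 / (154.116667 × 3.073) = 0.096241
regime bands: climb J<0.6160 | cruise [0.6160, 1.2320) | windmill J≥1.2320
J = 0.0962 → climb

J = 0.0962, regime = climb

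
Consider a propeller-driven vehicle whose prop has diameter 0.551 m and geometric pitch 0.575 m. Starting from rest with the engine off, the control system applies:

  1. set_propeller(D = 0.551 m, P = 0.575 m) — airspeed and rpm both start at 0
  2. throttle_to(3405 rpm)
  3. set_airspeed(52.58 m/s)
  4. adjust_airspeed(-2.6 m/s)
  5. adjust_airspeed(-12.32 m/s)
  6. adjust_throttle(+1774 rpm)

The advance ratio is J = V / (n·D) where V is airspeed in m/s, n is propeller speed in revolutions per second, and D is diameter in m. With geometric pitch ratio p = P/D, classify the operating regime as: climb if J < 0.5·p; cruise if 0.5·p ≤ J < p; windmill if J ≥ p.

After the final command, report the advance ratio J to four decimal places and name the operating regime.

J = 0.7918, regime = cruise

set_propeller: D = 0.551 m, P = 0.575 m (p = P/D = 1.043557); state ← (V=0, rpm=0)
throttle_to(3405): rpm ← 3405
set_airspeed(52.58): V ← 52.58 m/s
adjust_airspeed(-2.6): V ← 52.58 -2.6 = 49.98 m/s
adjust_airspeed(-12.32): V ← 49.98 -12.32 = 37.66 m/s
adjust_throttle(+1774): rpm ← 3405 +1774 = 5179
final state: V = 37.66 m/s, rpm = 5179 → n = rpm/60 = 86.316667 rev/s
J = V / (n·D) = 37.66 / (86.316667 × 0.551) = 0.791834
regime bands: climb J<0.5218 | cruise [0.5218, 1.0436) | windmill J≥1.0436
J = 0.7918 → cruise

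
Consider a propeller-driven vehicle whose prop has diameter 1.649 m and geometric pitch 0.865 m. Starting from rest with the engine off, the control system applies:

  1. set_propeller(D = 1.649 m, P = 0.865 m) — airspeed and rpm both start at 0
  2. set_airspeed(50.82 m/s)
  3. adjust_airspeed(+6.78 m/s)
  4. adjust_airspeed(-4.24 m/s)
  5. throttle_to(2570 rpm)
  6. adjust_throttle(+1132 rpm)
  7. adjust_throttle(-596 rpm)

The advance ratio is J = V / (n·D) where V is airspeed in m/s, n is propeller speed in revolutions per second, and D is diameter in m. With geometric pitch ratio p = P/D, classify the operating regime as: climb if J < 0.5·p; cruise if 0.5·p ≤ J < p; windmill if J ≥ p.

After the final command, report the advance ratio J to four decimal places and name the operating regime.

set_propeller: D = 1.649 m, P = 0.865 m (p = P/D = 0.524560); state ← (V=0, rpm=0)
set_airspeed(50.82): V ← 50.82 m/s
adjust_airspeed(+6.78): V ← 50.82 +6.78 = 57.6 m/s
adjust_airspeed(-4.24): V ← 57.6 -4.24 = 53.36 m/s
throttle_to(2570): rpm ← 2570
adjust_throttle(+1132): rpm ← 2570 +1132 = 3702
adjust_throttle(-596): rpm ← 3702 -596 = 3106
final state: V = 53.36 m/s, rpm = 3106 → n = rpm/60 = 51.766667 rev/s
J = V / (n·D) = 53.36 / (51.766667 × 1.649) = 0.625093
regime bands: climb J<0.2623 | cruise [0.2623, 0.5246) | windmill J≥0.5246
J = 0.6251 → windmill

J = 0.6251, regime = windmill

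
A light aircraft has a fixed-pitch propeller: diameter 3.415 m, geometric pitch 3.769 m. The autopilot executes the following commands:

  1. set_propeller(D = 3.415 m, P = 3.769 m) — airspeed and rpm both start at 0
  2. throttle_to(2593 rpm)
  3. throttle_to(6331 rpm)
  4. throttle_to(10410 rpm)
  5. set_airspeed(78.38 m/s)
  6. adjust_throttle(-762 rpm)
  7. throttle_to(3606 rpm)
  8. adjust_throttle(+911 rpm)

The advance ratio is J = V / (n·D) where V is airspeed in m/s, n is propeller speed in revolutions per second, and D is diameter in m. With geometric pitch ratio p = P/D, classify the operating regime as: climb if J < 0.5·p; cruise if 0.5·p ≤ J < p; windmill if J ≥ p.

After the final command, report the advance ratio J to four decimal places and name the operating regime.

set_propeller: D = 3.415 m, P = 3.769 m (p = P/D = 1.103660); state ← (V=0, rpm=0)
throttle_to(2593): rpm ← 2593
throttle_to(6331): rpm ← 6331
throttle_to(10410): rpm ← 10410
set_airspeed(78.38): V ← 78.38 m/s
adjust_throttle(-762): rpm ← 10410 -762 = 9648
throttle_to(3606): rpm ← 3606
adjust_throttle(+911): rpm ← 3606 +911 = 4517
final state: V = 78.38 m/s, rpm = 4517 → n = rpm/60 = 75.283333 rev/s
J = V / (n·D) = 78.38 / (75.283333 × 3.415) = 0.304871
regime bands: climb J<0.5518 | cruise [0.5518, 1.1037) | windmill J≥1.1037
J = 0.3049 → climb

J = 0.3049, regime = climb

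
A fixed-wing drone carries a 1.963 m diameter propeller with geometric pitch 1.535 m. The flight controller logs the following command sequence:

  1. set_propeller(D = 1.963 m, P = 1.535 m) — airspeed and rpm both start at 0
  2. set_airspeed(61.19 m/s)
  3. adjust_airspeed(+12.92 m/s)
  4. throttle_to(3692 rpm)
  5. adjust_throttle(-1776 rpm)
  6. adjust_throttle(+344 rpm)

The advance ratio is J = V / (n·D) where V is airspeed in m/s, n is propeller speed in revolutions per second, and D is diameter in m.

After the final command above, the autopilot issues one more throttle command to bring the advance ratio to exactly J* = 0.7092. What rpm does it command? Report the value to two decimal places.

set_propeller: D = 1.963 m, P = 1.535 m (p = P/D = 0.781966); state ← (V=0, rpm=0)
set_airspeed(61.19): V ← 61.19 m/s
adjust_airspeed(+12.92): V ← 61.19 +12.92 = 74.11 m/s
throttle_to(3692): rpm ← 3692
adjust_throttle(-1776): rpm ← 3692 -1776 = 1916
adjust_throttle(+344): rpm ← 1916 +344 = 2260
final state: V = 74.11 m/s, rpm = 2260 → n = rpm/60 = 37.666667 rev/s
target J* = 0.7092; solve J* = V/(n·D) for n: n = V/(J*·D) = 74.11/(0.7092 × 1.963) = 53.233839 rev/s
rpm = 60·n = 3194.030340

rpm = 3194.03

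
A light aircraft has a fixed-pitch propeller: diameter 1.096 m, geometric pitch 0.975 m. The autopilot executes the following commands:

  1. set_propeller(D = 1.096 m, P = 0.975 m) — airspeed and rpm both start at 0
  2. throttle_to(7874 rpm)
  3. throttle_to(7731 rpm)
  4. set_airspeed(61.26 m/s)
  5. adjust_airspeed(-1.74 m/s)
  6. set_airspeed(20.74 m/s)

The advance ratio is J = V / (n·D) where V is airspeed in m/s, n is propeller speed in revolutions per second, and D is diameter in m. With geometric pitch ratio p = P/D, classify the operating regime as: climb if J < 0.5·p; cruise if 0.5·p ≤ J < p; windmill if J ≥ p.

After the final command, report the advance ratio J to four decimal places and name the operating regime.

set_propeller: D = 1.096 m, P = 0.975 m (p = P/D = 0.889599); state ← (V=0, rpm=0)
throttle_to(7874): rpm ← 7874
throttle_to(7731): rpm ← 7731
set_airspeed(61.26): V ← 61.26 m/s
adjust_airspeed(-1.74): V ← 61.26 -1.74 = 59.52 m/s
set_airspeed(20.74): V ← 20.74 m/s
final state: V = 20.74 m/s, rpm = 7731 → n = rpm/60 = 128.850000 rev/s
J = V / (n·D) = 20.74 / (128.850000 × 1.096) = 0.146863
regime bands: climb J<0.4448 | cruise [0.4448, 0.8896) | windmill J≥0.8896
J = 0.1469 → climb

J = 0.1469, regime = climb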